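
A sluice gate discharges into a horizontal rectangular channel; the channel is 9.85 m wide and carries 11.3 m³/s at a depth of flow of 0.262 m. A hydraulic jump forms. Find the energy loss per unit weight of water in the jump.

ΔE = 0.265 m

q = Q/b = 11.3/9.85 = 1.15 m²/s; V₁ = q/y₁ = 4.38 m/s. Fr₁ = V₁/√(g·y₁) = 2.73.
Conjugate-depth relation: y₂/y₁ = ½[√(1 + 8Fr₁²) − 1] = ½[√60.68 − 1] = 3.39.
y₂ = 3.39 × 0.262 = 0.889 m.
Head loss: ΔE = (y₂ − y₁)³/(4y₁y₂) = (0.889 − 0.262)³/(4×0.262×0.889) = 0.247/0.932 = 0.265 m.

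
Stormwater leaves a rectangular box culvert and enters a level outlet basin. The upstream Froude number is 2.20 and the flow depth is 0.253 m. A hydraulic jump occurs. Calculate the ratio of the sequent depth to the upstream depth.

Fr₁ = 2.20 (given).
Bélanger equation: y₂/y₁ = ½[√(1 + 8Fr₁²) − 1] = ½[√39.72 − 1] = 2.65.

y₂/y₁ = 2.65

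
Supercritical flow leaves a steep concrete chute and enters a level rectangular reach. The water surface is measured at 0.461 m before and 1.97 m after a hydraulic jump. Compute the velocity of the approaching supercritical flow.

For a rectangular channel the momentum equation gives q² = ½·g·y₁·y₂·(y₁ + y₂) = ½×9.81×0.461×1.97×2.43 = 10.8.
q = √10.8 = 3.29 m²/s.
V₁ = q/y₁ = 3.29/0.461 = 7.14 m/s.

V₁ = 7.14 m/s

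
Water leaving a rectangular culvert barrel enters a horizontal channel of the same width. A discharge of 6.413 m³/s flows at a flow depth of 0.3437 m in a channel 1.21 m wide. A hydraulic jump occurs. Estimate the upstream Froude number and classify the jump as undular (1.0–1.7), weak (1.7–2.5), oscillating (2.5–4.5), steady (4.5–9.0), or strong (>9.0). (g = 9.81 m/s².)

Fr₁ = 8.398; steady jump

q = Q/b = 6.413/1.21 = 5.300 m²/s; V₁ = q/y₁ = 15.42 m/s. Fr₁ = V₁/√(g·y₁) = 8.398.
Fr₁ = 8.398 lies in the steady range.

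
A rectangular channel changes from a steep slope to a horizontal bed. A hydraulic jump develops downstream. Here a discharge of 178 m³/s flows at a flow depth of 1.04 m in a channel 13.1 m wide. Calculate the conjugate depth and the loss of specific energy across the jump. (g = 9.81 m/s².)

y₂ = 5.52 m; ΔE = 3.91 m

q = Q/b = 178/13.1 = 13.6 m²/s; V₁ = q/y₁ = 13.1 m/s. Fr₁ = V₁/√(g·y₁) = 4.09.
From the momentum equation for a rectangular channel, y₂/y₁ = ½[√(1 + 8Fr₁²) − 1] = ½[√134.8 − 1] = 5.31.
y₂ = 5.31 × 1.04 = 5.52 m.
V₂ = q/y₂ = 13.6/5.52 = 2.46 m/s. E₁ = y₁ + V₁²/2g = 9.74 m; E₂ = y₂ + V₂²/2g = 5.83 m. ΔE = E₁ − E₂ = 3.91 m.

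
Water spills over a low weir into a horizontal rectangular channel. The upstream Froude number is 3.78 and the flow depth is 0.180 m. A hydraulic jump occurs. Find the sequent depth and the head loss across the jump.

Fr₁ = 3.78 (given).
From the momentum equation for a rectangular channel, y₂/y₁ = ½[√(1 + 8Fr₁²) − 1] = ½[√115.3 − 1] = 4.87.
y₂ = 4.87 × 0.180 = 0.876 m.
V₁ = Fr₁·√(g·y₁) = 3.78×√(9.81×0.180) = 5.02 m/s; q = V₁·y₁ = 0.904 m²/s. V₂ = q/y₂ = 0.904/0.876 = 1.03 m/s. E₁ = y₁ + V₁²/2g = 1.47 m; E₂ = y₂ + V₂²/2g = 0.931 m. ΔE = E₁ − E₂ = 0.535 m.

y₂ = 0.876 m; ΔE = 0.535 m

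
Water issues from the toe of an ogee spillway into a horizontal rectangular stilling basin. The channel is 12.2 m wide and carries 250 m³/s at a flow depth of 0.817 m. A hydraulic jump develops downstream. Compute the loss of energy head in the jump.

ΔE = 22.8 m

q = Q/b = 250/12.2 = 20.5 m²/s; V₁ = q/y₁ = 25.1 m/s. Fr₁ = V₁/√(g·y₁) = 8.86.
Sequent-depth ratio: y₂/y₁ = ½[√(1 + 8Fr₁²) − 1] = ½[√628.9 − 1] = 12.0.
y₂ = 12.0 × 0.817 = 9.84 m.
V₂ = q/y₂ = 20.5/9.84 = 2.08 m/s. E₁ = y₁ + V₁²/2g = 32.9 m; E₂ = y₂ + V₂²/2g = 10.1 m. ΔE = E₁ − E₂ = 22.8 m.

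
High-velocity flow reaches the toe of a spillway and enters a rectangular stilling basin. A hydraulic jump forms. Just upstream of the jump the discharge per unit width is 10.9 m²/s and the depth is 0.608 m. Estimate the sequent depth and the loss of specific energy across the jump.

V₁ = q/y₁ = 10.9/0.608 = 17.9 m/s. Fr₁ = V₁/√(g·y₁) = 17.9/√(9.81×0.608) = 7.34.
Conjugate-depth relation: y₂/y₁ = ½[√(1 + 8Fr₁²) − 1] = ½[√432.1 − 1] = 9.89.
y₂ = 9.89 × 0.608 = 6.02 m.
Head loss: ΔE = (y₂ − y₁)³/(4y₁y₂) = (6.02 − 0.608)³/(4×0.608×6.02) = 158/14.6 = 10.8 m.

y₂ = 6.02 m; ΔE = 10.8 m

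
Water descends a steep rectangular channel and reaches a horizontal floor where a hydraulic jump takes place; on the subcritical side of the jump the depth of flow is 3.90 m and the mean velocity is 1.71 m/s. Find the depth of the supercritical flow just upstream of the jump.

y₁ = 0.525 m

Fr₂ = V₂/√(g·y₂) = 1.71/√(9.81×3.90) = 0.276.
The Bélanger relation is symmetric: y₁/y₂ = ½[√(1 + 8Fr₂²) − 1] = ½[√1.611 − 1] = 0.135.
y₁ = 0.135 × 3.90 = 0.525 m.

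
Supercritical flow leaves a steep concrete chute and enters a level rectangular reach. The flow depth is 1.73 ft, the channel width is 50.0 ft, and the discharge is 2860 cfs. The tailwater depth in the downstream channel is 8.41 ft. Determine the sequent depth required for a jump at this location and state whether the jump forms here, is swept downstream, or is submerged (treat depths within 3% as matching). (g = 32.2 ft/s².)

y₂ = 10.0 ft; the jump is swept downstream

q = Q/b = 2860/50.0 = 57.2 ft²/s; V₁ = q/y₁ = 33.1 ft/s. Fr₁ = V₁/√(g·y₁) = 4.43.
Conjugate-depth relation: y₂/y₁ = ½[√(1 + 8Fr₁²) − 1] = ½[√158.0 − 1] = 5.78.
y₂ = 5.78 × 1.73 = 10.0 ft.
Tailwater y_tw = 8.41 ft: y_tw < y₂, so the jump is swept downstream.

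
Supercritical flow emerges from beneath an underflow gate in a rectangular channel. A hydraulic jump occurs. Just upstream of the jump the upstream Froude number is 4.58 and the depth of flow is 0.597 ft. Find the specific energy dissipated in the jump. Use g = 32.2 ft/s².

ΔE = 3.10 ft

Fr₁ = 4.58 (given).
Conjugate-depth relation: y₂/y₁ = ½[√(1 + 8Fr₁²) − 1] = ½[√168.8 − 1] = 6.00.
y₂ = 6.00 × 0.597 = 3.58 ft.
Head loss: ΔE = (y₂ − y₁)³/(4y₁y₂) = (3.58 − 0.597)³/(4×0.597×3.58) = 26.5/8.55 = 3.10 ft.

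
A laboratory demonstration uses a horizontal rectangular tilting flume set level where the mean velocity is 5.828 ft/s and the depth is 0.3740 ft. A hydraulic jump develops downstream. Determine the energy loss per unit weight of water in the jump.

ΔE = 0.03866 ft

Fr₁ = V₁/√(g·y₁) = 5.828/√(32.2×0.3740) = 1.679.
By Bélanger, y₂/y₁ = ½[√(1 + 8Fr₁²) − 1] = ½[√23.563 − 1] = 1.927.
y₂ = 1.927 × 0.3740 = 0.7207 ft.
q = V₁·y₁ = 5.828 × 0.3740 = 2.180 ft²/s. V₂ = q/y₂ = 2.180/0.7207 = 3.024 ft/s. E₁ = y₁ + V₁²/2g = 0.9014 ft; E₂ = y₂ + V₂²/2g = 0.8628 ft. ΔE = E₁ − E₂ = 0.03866 ft.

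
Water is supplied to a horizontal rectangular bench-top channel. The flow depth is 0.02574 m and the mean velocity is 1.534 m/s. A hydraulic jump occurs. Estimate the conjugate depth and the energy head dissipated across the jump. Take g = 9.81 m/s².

y₂ = 0.09900 m; ΔE = 0.03857 m

Fr₁ = V₁/√(g·y₁) = 1.534/√(9.81×0.02574) = 3.053.
From the momentum equation for a rectangular channel, y₂/y₁ = ½[√(1 + 8Fr₁²) − 1] = ½[√75.553 − 1] = 3.846.
y₂ = 3.846 × 0.02574 = 0.09900 m.
q = V₁·y₁ = 1.534 × 0.02574 = 0.03949 m²/s. V₂ = q/y₂ = 0.03949/0.09900 = 0.3989 m/s. E₁ = y₁ + V₁²/2g = 0.1457 m; E₂ = y₂ + V₂²/2g = 0.1071 m. ΔE = E₁ − E₂ = 0.03857 m.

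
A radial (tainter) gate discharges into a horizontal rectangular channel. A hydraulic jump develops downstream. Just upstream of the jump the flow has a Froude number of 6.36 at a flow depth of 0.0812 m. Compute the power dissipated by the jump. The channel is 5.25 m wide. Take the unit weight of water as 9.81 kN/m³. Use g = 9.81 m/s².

P = 24.0 kW

Fr₁ = 6.36 (given).
By Bélanger, y₂/y₁ = ½[√(1 + 8Fr₁²) − 1] = ½[√324.6 − 1] = 8.51.
y₂ = 8.51 × 0.0812 = 0.691 m.
V₁ = Fr₁·√(g·y₁) = 6.36×√(9.81×0.0812) = 5.68 m/s; q = V₁·y₁ = 0.461 m²/s. V₂ = q/y₂ = 0.461/0.691 = 0.667 m/s. E₁ = y₁ + V₁²/2g = 1.72 m; E₂ = y₂ + V₂²/2g = 0.714 m. ΔE = E₁ − E₂ = 1.01 m.
Q = q·b = 0.461 × 5.25 = 2.42 m³/s. P = γ·Q·ΔE = 9.81 × 2.42 × 1.01 = 24.0 kW.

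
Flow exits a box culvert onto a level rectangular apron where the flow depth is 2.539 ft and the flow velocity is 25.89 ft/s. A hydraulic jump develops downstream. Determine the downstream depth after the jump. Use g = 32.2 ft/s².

y₂ = 9.090 ft

Fr₁ = V₁/√(g·y₁) = 25.89/√(32.2×2.539) = 2.863.
From the momentum equation for a rectangular channel, y₂/y₁ = ½[√(1 + 8Fr₁²) − 1] = ½[√66.590 − 1] = 3.580.
y₂ = 3.580 × 2.539 = 9.090 ft.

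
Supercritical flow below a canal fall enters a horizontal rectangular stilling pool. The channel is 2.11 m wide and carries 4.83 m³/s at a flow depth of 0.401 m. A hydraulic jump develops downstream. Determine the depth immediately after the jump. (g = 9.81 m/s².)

q = Q/b = 4.83/2.11 = 2.29 m²/s; V₁ = q/y₁ = 5.71 m/s. Fr₁ = V₁/√(g·y₁) = 2.88.
From the momentum equation for a rectangular channel, y₂/y₁ = ½[√(1 + 8Fr₁²) − 1] = ½[√67.27 − 1] = 3.60.
y₂ = 3.60 × 0.401 = 1.44 m.

y₂ = 1.44 m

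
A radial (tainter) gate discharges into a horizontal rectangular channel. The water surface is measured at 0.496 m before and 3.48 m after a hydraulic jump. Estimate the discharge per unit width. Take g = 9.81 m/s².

For a rectangular channel the momentum equation gives q² = ½·g·y₁·y₂·(y₁ + y₂) = ½×9.81×0.496×3.48×3.98 = 33.7.
q = √33.7 = 5.80 m²/s.

q = 5.80 m²/s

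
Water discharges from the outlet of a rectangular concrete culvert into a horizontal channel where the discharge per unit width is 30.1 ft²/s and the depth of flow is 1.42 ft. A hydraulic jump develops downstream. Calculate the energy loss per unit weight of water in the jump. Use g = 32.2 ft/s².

V₁ = q/y₁ = 30.1/1.42 = 21.2 ft/s. Fr₁ = V₁/√(g·y₁) = 21.2/√(32.2×1.42) = 3.13.
From the momentum equation for a rectangular channel, y₂/y₁ = ½[√(1 + 8Fr₁²) − 1] = ½[√79.61 − 1] = 3.96.
y₂ = 3.96 × 1.42 = 5.63 ft.
Head loss: ΔE = (y₂ − y₁)³/(4y₁y₂) = (5.63 − 1.42)³/(4×1.42×5.63) = 74.4/32.0 = 2.33 ft.

ΔE = 2.33 ft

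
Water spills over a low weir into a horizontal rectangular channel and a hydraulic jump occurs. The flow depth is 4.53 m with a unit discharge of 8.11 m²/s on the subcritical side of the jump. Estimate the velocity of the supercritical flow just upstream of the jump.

V₂ = q/y₂ = 8.11/4.53 = 1.79 m/s; Fr₂ = V₂/√(g·y₂) = 0.269.
Applying the sequent-depth relation in reverse, y₁/y₂ = ½[√(1 + 8Fr₂²) − 1] = ½[√1.577 − 1] = 0.128.
y₁ = 0.128 × 4.53 = 0.579 m.
V₁ = q/y₁ = 8.11/0.579 = 14.0 m/s.

V₁ = 14.0 m/s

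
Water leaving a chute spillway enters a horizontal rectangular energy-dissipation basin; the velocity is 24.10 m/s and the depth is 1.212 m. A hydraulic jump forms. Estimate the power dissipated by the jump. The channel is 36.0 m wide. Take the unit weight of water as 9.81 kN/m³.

Fr₁ = V₁/√(g·y₁) = 24.10/√(9.81×1.212) = 6.989.
By Bélanger, y₂/y₁ = ½[√(1 + 8Fr₁²) − 1] = ½[√391.80 − 1] = 9.397.
y₂ = 9.397 × 1.212 = 11.39 m.
Head loss: ΔE = (y₂ − y₁)³/(4y₁y₂) = (11.39 − 1.212)³/(4×1.212×11.39) = 1054/55.21 = 19.09 m.
q = V₁·y₁ = 24.10 × 1.212 = 29.21 m²/s. Q = q·b = 29.21 × 36.0 = 1052 m³/s. P = γ·Q·ΔE = 9.81 × 1052 × 19.09 = 196930 kW.

P = 196930 kW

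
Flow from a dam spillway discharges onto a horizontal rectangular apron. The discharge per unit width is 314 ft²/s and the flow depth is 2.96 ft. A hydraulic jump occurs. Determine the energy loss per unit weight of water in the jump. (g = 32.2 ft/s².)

ΔE = 133 ft

V₁ = q/y₁ = 314/2.96 = 106 ft/s. Fr₁ = V₁/√(g·y₁) = 106/√(32.2×2.96) = 10.9.
By Bélanger, y₂/y₁ = ½[√(1 + 8Fr₁²) − 1] = ½[√945.5 − 1] = 14.9.
y₂ = 14.9 × 2.96 = 44.0 ft.
Head loss: ΔE = (y₂ − y₁)³/(4y₁y₂) = (44.0 − 2.96)³/(4×2.96×44.0) = 69271/521 = 133 ft.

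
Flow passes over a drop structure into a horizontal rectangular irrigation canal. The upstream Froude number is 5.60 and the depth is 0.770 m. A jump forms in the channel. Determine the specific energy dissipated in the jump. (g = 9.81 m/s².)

Fr₁ = 5.60 (given).
Bélanger equation: y₂/y₁ = ½[√(1 + 8Fr₁²) − 1] = ½[√251.9 − 1] = 7.44.
y₂ = 7.44 × 0.770 = 5.73 m.
V₁ = Fr₁·√(g·y₁) = 5.60×√(9.81×0.770) = 15.4 m/s; q = V₁·y₁ = 11.9 m²/s. V₂ = q/y₂ = 11.9/5.73 = 2.07 m/s. E₁ = y₁ + V₁²/2g = 12.8 m; E₂ = y₂ + V₂²/2g = 5.94 m. ΔE = E₁ − E₂ = 6.90 m.

ΔE = 6.90 m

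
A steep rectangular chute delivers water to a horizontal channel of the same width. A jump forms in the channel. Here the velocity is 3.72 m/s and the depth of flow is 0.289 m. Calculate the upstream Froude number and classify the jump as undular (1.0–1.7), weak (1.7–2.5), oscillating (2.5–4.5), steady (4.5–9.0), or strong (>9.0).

Fr₁ = V₁/√(g·y₁) = 3.72/√(9.81×0.289) = 2.21.
Fr₁ = 2.21 lies in the weak range.

Fr₁ = 2.21; weak jump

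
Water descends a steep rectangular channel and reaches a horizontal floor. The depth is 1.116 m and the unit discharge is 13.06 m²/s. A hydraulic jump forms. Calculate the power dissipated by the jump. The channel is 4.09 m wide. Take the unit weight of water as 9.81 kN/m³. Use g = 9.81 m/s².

P = 1417 kW

V₁ = q/y₁ = 13.06/1.116 = 11.70 m/s. Fr₁ = V₁/√(g·y₁) = 11.70/√(9.81×1.116) = 3.537.
Sequent-depth ratio: y₂/y₁ = ½[√(1 + 8Fr₁²) − 1] = ½[√101.07 − 1] = 4.527.
y₂ = 4.527 × 1.116 = 5.052 m.
Head loss: ΔE = (y₂ − y₁)³/(4y₁y₂) = (5.052 − 1.116)³/(4×1.116×5.052) = 60.97/22.55 = 2.704 m.
Q = q·b = 13.06 × 4.09 = 53.42 m³/s. P = γ·Q·ΔE = 9.81 × 53.42 × 2.704 = 1417 kW.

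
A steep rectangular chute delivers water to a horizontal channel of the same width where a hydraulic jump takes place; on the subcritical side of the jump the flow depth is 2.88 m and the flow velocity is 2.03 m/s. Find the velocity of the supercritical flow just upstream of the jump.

V₁ = 8.60 m/s

Fr₂ = V₂/√(g·y₂) = 2.03/√(9.81×2.88) = 0.382.
Applying the sequent-depth relation in reverse, y₁/y₂ = ½[√(1 + 8Fr₂²) − 1] = ½[√2.167 − 1] = 0.236.
y₁ = 0.236 × 2.88 = 0.680 m.
V₁ = q/y₁ = 5.85/0.680 = 8.60 m/s.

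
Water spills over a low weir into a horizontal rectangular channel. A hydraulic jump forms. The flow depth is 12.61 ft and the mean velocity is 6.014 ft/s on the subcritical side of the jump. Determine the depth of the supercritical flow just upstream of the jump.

Fr₂ = V₂/√(g·y₂) = 6.014/√(32.2×12.61) = 0.2985.
From the momentum equation (using Fr₂), y₁/y₂ = ½[√(1 + 8Fr₂²) − 1] = ½[√1.7126 − 1] = 0.1543.
y₁ = 0.1543 × 12.61 = 1.946 ft.

y₁ = 1.946 ft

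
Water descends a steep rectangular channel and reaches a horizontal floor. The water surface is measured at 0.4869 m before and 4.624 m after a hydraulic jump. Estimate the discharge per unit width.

For a rectangular channel the momentum equation gives q² = ½·g·y₁·y₂·(y₁ + y₂) = ½×9.81×0.4869×4.624×5.111 = 56.44.
q = √56.44 = 7.513 m²/s.

q = 7.513 m²/s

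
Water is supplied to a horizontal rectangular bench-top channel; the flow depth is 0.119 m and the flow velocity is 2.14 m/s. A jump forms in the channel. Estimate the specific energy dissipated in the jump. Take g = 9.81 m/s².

ΔE = 0.0309 m

Fr₁ = V₁/√(g·y₁) = 2.14/√(9.81×0.119) = 1.98.
Conjugate-depth relation: y₂/y₁ = ½[√(1 + 8Fr₁²) − 1] = ½[√32.38 − 1] = 2.35.
y₂ = 2.35 × 0.119 = 0.279 m.
Head loss: ΔE = (y₂ − y₁)³/(4y₁y₂) = (0.279 − 0.119)³/(4×0.119×0.279) = 0.00410/0.133 = 0.0309 m.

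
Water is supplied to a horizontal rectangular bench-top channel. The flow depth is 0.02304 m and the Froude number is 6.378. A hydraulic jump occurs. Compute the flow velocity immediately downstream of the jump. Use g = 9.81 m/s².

Fr₁ = 6.378 (given).
From the momentum equation for a rectangular channel, y₂/y₁ = ½[√(1 + 8Fr₁²) − 1] = ½[√326.43 − 1] = 8.534.
y₂ = 8.534 × 0.02304 = 0.1966 m.
V₁ = Fr₁·√(g·y₁) = 6.378×√(9.81×0.02304) = 3.032 m/s; q = V₁·y₁ = 0.06986 m²/s.
V₂ = q/y₂ = 0.06986/0.1966 = 0.3553 m/s.

V₂ = 0.3553 m/s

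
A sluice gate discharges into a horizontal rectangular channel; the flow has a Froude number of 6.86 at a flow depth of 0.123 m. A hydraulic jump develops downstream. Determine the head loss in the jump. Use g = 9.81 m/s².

ΔE = 1.85 m

Fr₁ = 6.86 (given).
Sequent-depth ratio: y₂/y₁ = ½[√(1 + 8Fr₁²) − 1] = ½[√377.5 − 1] = 9.21.
y₂ = 9.21 × 0.123 = 1.13 m.
V₁ = Fr₁·√(g·y₁) = 6.86×√(9.81×0.123) = 7.54 m/s; q = V₁·y₁ = 0.927 m²/s. V₂ = q/y₂ = 0.927/1.13 = 0.818 m/s. E₁ = y₁ + V₁²/2g = 3.02 m; E₂ = y₂ + V₂²/2g = 1.17 m. ΔE = E₁ − E₂ = 1.85 m.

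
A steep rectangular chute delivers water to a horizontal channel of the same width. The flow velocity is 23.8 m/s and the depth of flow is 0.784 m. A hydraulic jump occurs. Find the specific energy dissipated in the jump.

ΔE = 20.3 m

Fr₁ = V₁/√(g·y₁) = 23.8/√(9.81×0.784) = 8.58.
From the momentum equation for a rectangular channel, y₂/y₁ = ½[√(1 + 8Fr₁²) − 1] = ½[√590.2 − 1] = 11.6.
y₂ = 11.6 × 0.784 = 9.13 m.
q = V₁·y₁ = 23.8 × 0.784 = 18.7 m²/s. V₂ = q/y₂ = 18.7/9.13 = 2.04 m/s. E₁ = y₁ + V₁²/2g = 29.7 m; E₂ = y₂ + V₂²/2g = 9.34 m. ΔE = E₁ − E₂ = 20.3 m.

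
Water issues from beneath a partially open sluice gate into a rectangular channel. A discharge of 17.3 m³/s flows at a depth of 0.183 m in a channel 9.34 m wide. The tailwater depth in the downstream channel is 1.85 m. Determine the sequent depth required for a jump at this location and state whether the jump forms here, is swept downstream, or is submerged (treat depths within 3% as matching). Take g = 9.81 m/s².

q = Q/b = 17.3/9.34 = 1.85 m²/s; V₁ = q/y₁ = 10.1 m/s. Fr₁ = V₁/√(g·y₁) = 7.55.
Conjugate-depth relation: y₂/y₁ = ½[√(1 + 8Fr₁²) − 1] = ½[√457.5 − 1] = 10.2.
y₂ = 10.2 × 0.183 = 1.87 m.
Tailwater y_tw = 1.85 m: y_tw ≈ y₂, so the jump forms here.

y₂ = 1.87 m; the jump forms here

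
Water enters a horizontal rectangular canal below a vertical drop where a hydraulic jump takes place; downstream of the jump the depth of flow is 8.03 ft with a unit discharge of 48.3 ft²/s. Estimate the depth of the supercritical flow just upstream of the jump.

y₁ = 1.83 ft

V₂ = q/y₂ = 48.3/8.03 = 6.01 ft/s; Fr₂ = V₂/√(g·y₂) = 0.374.
From the momentum equation (using Fr₂), y₁/y₂ = ½[√(1 + 8Fr₂²) − 1] = ½[√2.119 − 1] = 0.228.
y₁ = 0.228 × 8.03 = 1.83 ft.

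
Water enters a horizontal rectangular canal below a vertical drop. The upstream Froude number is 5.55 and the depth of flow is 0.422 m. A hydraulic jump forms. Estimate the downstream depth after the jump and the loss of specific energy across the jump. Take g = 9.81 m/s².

Fr₁ = 5.55 (given).
Conjugate-depth relation: y₂/y₁ = ½[√(1 + 8Fr₁²) − 1] = ½[√247.4 − 1] = 7.36.
y₂ = 7.36 × 0.422 = 3.11 m.
V₁ = Fr₁·√(g·y₁) = 5.55×√(9.81×0.422) = 11.3 m/s; q = V₁·y₁ = 4.77 m²/s. V₂ = q/y₂ = 4.77/3.11 = 1.53 m/s. E₁ = y₁ + V₁²/2g = 6.92 m; E₂ = y₂ + V₂²/2g = 3.23 m. ΔE = E₁ − E₂ = 3.69 m.

y₂ = 3.11 m; ΔE = 3.69 m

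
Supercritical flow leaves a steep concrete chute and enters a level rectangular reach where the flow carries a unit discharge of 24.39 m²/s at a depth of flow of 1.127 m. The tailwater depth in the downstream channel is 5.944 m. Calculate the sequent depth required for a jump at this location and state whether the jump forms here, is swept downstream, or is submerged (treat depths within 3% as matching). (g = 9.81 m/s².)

y₂ = 9.825 m; the jump is swept downstream

V₁ = q/y₁ = 24.39/1.127 = 21.64 m/s. Fr₁ = V₁/√(g·y₁) = 21.64/√(9.81×1.127) = 6.509.
By Bélanger, y₂/y₁ = ½[√(1 + 8Fr₁²) − 1] = ½[√339.90 − 1] = 8.718.
y₂ = 8.718 × 1.127 = 9.825 m.
Tailwater y_tw = 5.944 m: y_tw < y₂, so the jump is swept downstream.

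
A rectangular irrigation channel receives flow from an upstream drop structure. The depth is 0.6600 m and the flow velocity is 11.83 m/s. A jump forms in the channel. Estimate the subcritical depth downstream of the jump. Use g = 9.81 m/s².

Fr₁ = V₁/√(g·y₁) = 11.83/√(9.81×0.6600) = 4.649.
Conjugate-depth relation: y₂/y₁ = ½[√(1 + 8Fr₁²) − 1] = ½[√173.92 − 1] = 6.094.
y₂ = 6.094 × 0.6600 = 4.022 m.

y₂ = 4.022 m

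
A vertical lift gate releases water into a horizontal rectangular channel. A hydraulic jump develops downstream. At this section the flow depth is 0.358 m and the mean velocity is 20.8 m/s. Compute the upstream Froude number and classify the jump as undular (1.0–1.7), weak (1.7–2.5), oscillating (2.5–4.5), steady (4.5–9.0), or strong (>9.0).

Fr₁ = 11.1; strong jump

Fr₁ = V₁/√(g·y₁) = 20.8/√(9.81×0.358) = 11.1.
Fr₁ = 11.1 lies in the strong range.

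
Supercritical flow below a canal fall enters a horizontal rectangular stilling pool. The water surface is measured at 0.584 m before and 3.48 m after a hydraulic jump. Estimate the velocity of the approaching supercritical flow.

V₁ = 10.9 m/s

For a rectangular channel the momentum equation gives q² = ½·g·y₁·y₂·(y₁ + y₂) = ½×9.81×0.584×3.48×4.06 = 40.5.
q = √40.5 = 6.36 m²/s.
V₁ = q/y₁ = 6.36/0.584 = 10.9 m/s.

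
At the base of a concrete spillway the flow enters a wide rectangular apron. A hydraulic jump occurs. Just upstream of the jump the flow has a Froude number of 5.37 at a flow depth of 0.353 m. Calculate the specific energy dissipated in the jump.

Fr₁ = 5.37 (given).
By Bélanger, y₂/y₁ = ½[√(1 + 8Fr₁²) − 1] = ½[√231.7 − 1] = 7.11.
y₂ = 7.11 × 0.353 = 2.51 m.
Head loss: ΔE = (y₂ − y₁)³/(4y₁y₂) = (2.51 − 0.353)³/(4×0.353×2.51) = 10.0/3.54 = 2.83 m.

ΔE = 2.83 m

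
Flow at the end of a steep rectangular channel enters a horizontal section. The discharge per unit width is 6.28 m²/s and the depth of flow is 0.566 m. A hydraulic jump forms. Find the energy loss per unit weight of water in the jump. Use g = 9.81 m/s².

V₁ = q/y₁ = 6.28/0.566 = 11.1 m/s. Fr₁ = V₁/√(g·y₁) = 11.1/√(9.81×0.566) = 4.71.
Bélanger equation: y₂/y₁ = ½[√(1 + 8Fr₁²) − 1] = ½[√178.4 − 1] = 6.18.
y₂ = 6.18 × 0.566 = 3.50 m.
V₂ = q/y₂ = 6.28/3.50 = 1.80 m/s. E₁ = y₁ + V₁²/2g = 6.84 m; E₂ = y₂ + V₂²/2g = 3.66 m. ΔE = E₁ − E₂ = 3.18 m.

ΔE = 3.18 m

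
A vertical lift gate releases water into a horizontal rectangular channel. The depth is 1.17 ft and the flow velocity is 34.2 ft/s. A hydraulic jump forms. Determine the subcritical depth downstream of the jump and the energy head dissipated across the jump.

Fr₁ = V₁/√(g·y₁) = 34.2/√(32.2×1.17) = 5.57.
By Bélanger, y₂/y₁ = ½[√(1 + 8Fr₁²) − 1] = ½[√249.4 − 1] = 7.40.
y₂ = 7.40 × 1.17 = 8.65 ft.
q = V₁·y₁ = 34.2 × 1.17 = 40.0 ft²/s. V₂ = q/y₂ = 40.0/8.65 = 4.62 ft/s. E₁ = y₁ + V₁²/2g = 19.3 ft; E₂ = y₂ + V₂²/2g = 8.99 ft. ΔE = E₁ − E₂ = 10.3 ft.

y₂ = 8.65 ft; ΔE = 10.3 ft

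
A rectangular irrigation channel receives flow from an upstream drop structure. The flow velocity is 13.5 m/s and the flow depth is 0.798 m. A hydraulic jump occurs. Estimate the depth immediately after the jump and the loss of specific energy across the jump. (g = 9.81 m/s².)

y₂ = 5.06 m; ΔE = 4.80 m

Fr₁ = V₁/√(g·y₁) = 13.5/√(9.81×0.798) = 4.83.
Conjugate-depth relation: y₂/y₁ = ½[√(1 + 8Fr₁²) − 1] = ½[√187.2 − 1] = 6.34.
y₂ = 6.34 × 0.798 = 5.06 m.
Head loss: ΔE = (y₂ − y₁)³/(4y₁y₂) = (5.06 − 0.798)³/(4×0.798×5.06) = 77.5/16.2 = 4.80 m.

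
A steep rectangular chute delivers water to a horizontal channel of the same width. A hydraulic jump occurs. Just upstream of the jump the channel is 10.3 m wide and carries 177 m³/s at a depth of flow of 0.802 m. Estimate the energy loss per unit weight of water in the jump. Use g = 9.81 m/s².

ΔE = 15.7 m

q = Q/b = 177/10.3 = 17.2 m²/s; V₁ = q/y₁ = 21.4 m/s. Fr₁ = V₁/√(g·y₁) = 7.64.
Conjugate-depth relation: y₂/y₁ = ½[√(1 + 8Fr₁²) − 1] = ½[√467.8 − 1] = 10.3.
y₂ = 10.3 × 0.802 = 8.27 m.
V₂ = q/y₂ = 17.2/8.27 = 2.08 m/s. E₁ = y₁ + V₁²/2g = 24.2 m; E₂ = y₂ + V₂²/2g = 8.49 m. ΔE = E₁ − E₂ = 15.7 m.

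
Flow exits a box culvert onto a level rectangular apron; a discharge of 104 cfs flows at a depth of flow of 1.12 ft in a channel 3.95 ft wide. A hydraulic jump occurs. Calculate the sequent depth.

y₂ = 5.67 ft

q = Q/b = 104/3.95 = 26.3 ft²/s; V₁ = q/y₁ = 23.5 ft/s. Fr₁ = V₁/√(g·y₁) = 3.91.
Sequent-depth ratio: y₂/y₁ = ½[√(1 + 8Fr₁²) − 1] = ½[√123.6 − 1] = 5.06.
y₂ = 5.06 × 1.12 = 5.67 ft.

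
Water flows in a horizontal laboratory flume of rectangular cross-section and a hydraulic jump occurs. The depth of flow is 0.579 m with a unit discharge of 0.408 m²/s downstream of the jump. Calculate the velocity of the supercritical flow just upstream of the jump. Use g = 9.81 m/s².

V₁ = 4.64 m/s

V₂ = q/y₂ = 0.408/0.579 = 0.705 m/s; Fr₂ = V₂/√(g·y₂) = 0.296.
Since the conjugate-depth ratio holds either way, y₁/y₂ = ½[√(1 + 8Fr₂²) − 1] = ½[√1.699 − 1] = 0.152.
y₁ = 0.152 × 0.579 = 0.0879 m.
V₁ = q/y₁ = 0.408/0.0879 = 4.64 m/s.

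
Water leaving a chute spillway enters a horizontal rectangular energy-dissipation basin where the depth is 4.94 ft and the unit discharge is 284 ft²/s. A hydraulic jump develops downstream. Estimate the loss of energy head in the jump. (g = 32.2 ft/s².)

V₁ = q/y₁ = 284/4.94 = 57.5 ft/s. Fr₁ = V₁/√(g·y₁) = 57.5/√(32.2×4.94) = 4.56.
From the momentum equation for a rectangular channel, y₂/y₁ = ½[√(1 + 8Fr₁²) − 1] = ½[√167.2 − 1] = 5.97.
y₂ = 5.97 × 4.94 = 29.5 ft.
Head loss: ΔE = (y₂ − y₁)³/(4y₁y₂) = (29.5 − 4.94)³/(4×4.94×29.5) = 14761/582 = 25.3 ft.

ΔE = 25.3 ft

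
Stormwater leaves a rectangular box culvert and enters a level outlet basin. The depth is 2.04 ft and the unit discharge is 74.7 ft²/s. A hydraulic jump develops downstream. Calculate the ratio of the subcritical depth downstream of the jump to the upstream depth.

y₂/y₁ = 5.91

V₁ = q/y₁ = 74.7/2.04 = 36.6 ft/s. Fr₁ = V₁/√(g·y₁) = 36.6/√(32.2×2.04) = 4.52.
By Bélanger, y₂/y₁ = ½[√(1 + 8Fr₁²) − 1] = ½[√164.3 − 1] = 5.91.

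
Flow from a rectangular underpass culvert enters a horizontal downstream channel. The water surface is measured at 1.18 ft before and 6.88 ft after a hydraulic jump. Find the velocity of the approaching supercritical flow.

V₁ = 27.5 ft/s

For a rectangular channel the momentum equation gives q² = ½·g·y₁·y₂·(y₁ + y₂) = ½×32.2×1.18×6.88×8.06 = 1053.
q = √1053 = 32.5 ft²/s.
V₁ = q/y₁ = 32.5/1.18 = 27.5 ft/s.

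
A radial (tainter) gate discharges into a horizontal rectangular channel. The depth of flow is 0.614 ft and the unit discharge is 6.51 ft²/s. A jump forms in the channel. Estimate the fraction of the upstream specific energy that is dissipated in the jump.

ΔE/E₁ = 0.156 (15.6%)

V₁ = q/y₁ = 6.51/0.614 = 10.6 ft/s. Fr₁ = V₁/√(g·y₁) = 10.6/√(32.2×0.614) = 2.38.
From the momentum equation for a rectangular channel, y₂/y₁ = ½[√(1 + 8Fr₁²) − 1] = ½[√46.49 − 1] = 2.91.
y₂ = 2.91 × 0.614 = 1.79 ft.
E₁ = y₁ + V₁²/2g = 2.36 ft. ΔE = (y₂ − y₁)³/(4y₁y₂) = 0.367 ft. ΔE/E₁ = 0.367/2.36 = 0.156.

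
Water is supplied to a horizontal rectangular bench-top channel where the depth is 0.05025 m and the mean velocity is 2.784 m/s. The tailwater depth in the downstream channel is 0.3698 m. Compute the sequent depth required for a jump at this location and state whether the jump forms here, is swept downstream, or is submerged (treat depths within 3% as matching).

y₂ = 0.2578 m; the jump is submerged

Fr₁ = V₁/√(g·y₁) = 2.784/√(9.81×0.05025) = 3.965.
By Bélanger, y₂/y₁ = ½[√(1 + 8Fr₁²) − 1] = ½[√126.78 − 1] = 5.130.
y₂ = 5.130 × 0.05025 = 0.2578 m.
Tailwater y_tw = 0.3698 m: y_tw > y₂, so the jump is submerged.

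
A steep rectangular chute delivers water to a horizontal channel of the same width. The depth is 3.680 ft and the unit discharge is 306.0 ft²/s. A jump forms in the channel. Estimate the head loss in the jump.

V₁ = q/y₁ = 306.0/3.680 = 83.15 ft/s. Fr₁ = V₁/√(g·y₁) = 83.15/√(32.2×3.680) = 7.639.
Conjugate-depth relation: y₂/y₁ = ½[√(1 + 8Fr₁²) − 1] = ½[√467.80 − 1] = 10.31.
y₂ = 10.31 × 3.680 = 37.96 ft.
V₂ = q/y₂ = 306.0/37.96 = 8.062 ft/s. E₁ = y₁ + V₁²/2g = 111.0 ft; E₂ = y₂ + V₂²/2g = 38.97 ft. ΔE = E₁ − E₂ = 72.08 ft.

ΔE = 72.08 ft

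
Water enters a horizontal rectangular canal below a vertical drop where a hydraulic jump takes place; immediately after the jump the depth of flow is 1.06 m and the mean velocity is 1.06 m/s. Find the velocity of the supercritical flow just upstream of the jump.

V₁ = 5.80 m/s

Fr₂ = V₂/√(g·y₂) = 1.06/√(9.81×1.06) = 0.329.
Since the conjugate-depth ratio holds either way, y₁/y₂ = ½[√(1 + 8Fr₂²) − 1] = ½[√1.864 − 1] = 0.183.
y₁ = 0.183 × 1.06 = 0.194 m.
V₁ = q/y₁ = 1.12/0.194 = 5.80 m/s.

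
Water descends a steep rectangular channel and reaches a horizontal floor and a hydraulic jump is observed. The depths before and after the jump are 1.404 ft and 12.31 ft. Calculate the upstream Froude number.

For a rectangular channel the momentum equation gives q² = ½·g·y₁·y₂·(y₁ + y₂) = ½×32.2×1.404×12.31×13.71 = 3816.
q = √3816 = 61.77 ft²/s.
V₁ = q/y₁ = 44.00 ft/s; Fr₁ = V₁/√(g·y₁) = 6.544.

Fr₁ = 6.544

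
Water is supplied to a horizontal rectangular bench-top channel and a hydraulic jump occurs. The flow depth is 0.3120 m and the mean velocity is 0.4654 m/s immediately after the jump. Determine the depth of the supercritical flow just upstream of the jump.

Fr₂ = V₂/√(g·y₂) = 0.4654/√(9.81×0.3120) = 0.2660.
From the momentum equation (using Fr₂), y₁/y₂ = ½[√(1 + 8Fr₂²) − 1] = ½[√1.5661 − 1] = 0.1257.
y₁ = 0.1257 × 0.3120 = 0.03923 m.

y₁ = 0.03923 m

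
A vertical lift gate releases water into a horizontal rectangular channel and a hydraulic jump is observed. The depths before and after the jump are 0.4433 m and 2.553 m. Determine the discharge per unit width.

For a rectangular channel the momentum equation gives q² = ½·g·y₁·y₂·(y₁ + y₂) = ½×9.81×0.4433×2.553×2.996 = 16.63.
q = √16.63 = 4.078 m²/s.

q = 4.078 m²/s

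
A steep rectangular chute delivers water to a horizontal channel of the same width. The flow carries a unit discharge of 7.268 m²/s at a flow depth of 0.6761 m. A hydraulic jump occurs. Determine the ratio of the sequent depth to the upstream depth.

y₂/y₁ = 5.424

V₁ = q/y₁ = 7.268/0.6761 = 10.75 m/s. Fr₁ = V₁/√(g·y₁) = 10.75/√(9.81×0.6761) = 4.174.
By Bélanger, y₂/y₁ = ½[√(1 + 8Fr₁²) − 1] = ½[√140.39 − 1] = 5.424.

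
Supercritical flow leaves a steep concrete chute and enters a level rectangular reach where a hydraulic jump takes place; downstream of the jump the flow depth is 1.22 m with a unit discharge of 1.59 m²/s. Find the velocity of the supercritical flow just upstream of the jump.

V₁ = 5.65 m/s

V₂ = q/y₂ = 1.59/1.22 = 1.30 m/s; Fr₂ = V₂/√(g·y₂) = 0.377.
Applying the sequent-depth relation in reverse, y₁/y₂ = ½[√(1 + 8Fr₂²) − 1] = ½[√2.135 − 1] = 0.231.
y₁ = 0.231 × 1.22 = 0.281 m.
V₁ = q/y₁ = 1.59/0.281 = 5.65 m/s.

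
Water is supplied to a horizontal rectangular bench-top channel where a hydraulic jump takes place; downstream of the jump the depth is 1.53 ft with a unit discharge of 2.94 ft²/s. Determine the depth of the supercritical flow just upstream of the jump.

V₂ = q/y₂ = 2.94/1.53 = 1.92 ft/s; Fr₂ = V₂/√(g·y₂) = 0.274.
Applying the sequent-depth relation in reverse, y₁/y₂ = ½[√(1 + 8Fr₂²) − 1] = ½[√1.600 − 1] = 0.132.
y₁ = 0.132 × 1.53 = 0.203 ft.

y₁ = 0.203 ft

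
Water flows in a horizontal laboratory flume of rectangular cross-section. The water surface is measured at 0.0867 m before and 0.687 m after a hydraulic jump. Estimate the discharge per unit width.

q = 0.475 m²/s

For a rectangular channel the momentum equation gives q² = ½·g·y₁·y₂·(y₁ + y₂) = ½×9.81×0.0867×0.687×0.774 = 0.226.
q = √0.226 = 0.475 m²/s.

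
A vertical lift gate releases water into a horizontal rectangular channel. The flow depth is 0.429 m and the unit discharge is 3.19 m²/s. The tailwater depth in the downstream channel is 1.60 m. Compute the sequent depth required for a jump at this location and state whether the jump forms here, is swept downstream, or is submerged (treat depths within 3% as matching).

y₂ = 2.00 m; the jump is swept downstream

V₁ = q/y₁ = 3.19/0.429 = 7.44 m/s. Fr₁ = V₁/√(g·y₁) = 7.44/√(9.81×0.429) = 3.62.
Sequent-depth ratio: y₂/y₁ = ½[√(1 + 8Fr₁²) − 1] = ½[√106.1 − 1] = 4.65.
y₂ = 4.65 × 0.429 = 2.00 m.
Tailwater y_tw = 1.60 m: y_tw < y₂, so the jump is swept downstream.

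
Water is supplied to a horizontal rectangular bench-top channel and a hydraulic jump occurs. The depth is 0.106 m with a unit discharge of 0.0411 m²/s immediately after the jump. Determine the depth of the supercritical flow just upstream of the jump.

V₂ = q/y₂ = 0.0411/0.106 = 0.388 m/s; Fr₂ = V₂/√(g·y₂) = 0.380.
From the momentum equation (using Fr₂), y₁/y₂ = ½[√(1 + 8Fr₂²) − 1] = ½[√2.157 − 1] = 0.234.
y₁ = 0.234 × 0.106 = 0.0248 m.

y₁ = 0.0248 m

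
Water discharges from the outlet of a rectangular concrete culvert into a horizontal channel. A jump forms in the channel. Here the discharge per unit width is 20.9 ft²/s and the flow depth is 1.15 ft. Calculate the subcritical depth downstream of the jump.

y₂ = 4.32 ft

V₁ = q/y₁ = 20.9/1.15 = 18.2 ft/s. Fr₁ = V₁/√(g·y₁) = 18.2/√(32.2×1.15) = 2.99.
Sequent-depth ratio: y₂/y₁ = ½[√(1 + 8Fr₁²) − 1] = ½[√72.36 − 1] = 3.75.
y₂ = 3.75 × 1.15 = 4.32 ft.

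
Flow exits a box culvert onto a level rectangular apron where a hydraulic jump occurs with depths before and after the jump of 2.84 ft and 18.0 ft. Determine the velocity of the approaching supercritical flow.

V₁ = 46.1 ft/s

For a rectangular channel the momentum equation gives q² = ½·g·y₁·y₂·(y₁ + y₂) = ½×32.2×2.84×18.0×20.8 = 17152.
q = √17152 = 131 ft²/s.
V₁ = q/y₁ = 131/2.84 = 46.1 ft/s.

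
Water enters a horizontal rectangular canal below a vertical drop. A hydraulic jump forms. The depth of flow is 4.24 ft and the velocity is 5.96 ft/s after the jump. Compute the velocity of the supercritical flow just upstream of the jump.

V₁ = 15.8 ft/s

Fr₂ = V₂/√(g·y₂) = 5.96/√(32.2×4.24) = 0.510.
The Bélanger relation is symmetric: y₁/y₂ = ½[√(1 + 8Fr₂²) − 1] = ½[√3.081 − 1] = 0.378.
y₁ = 0.378 × 4.24 = 1.60 ft.
V₁ = q/y₁ = 25.3/1.60 = 15.8 ft/s.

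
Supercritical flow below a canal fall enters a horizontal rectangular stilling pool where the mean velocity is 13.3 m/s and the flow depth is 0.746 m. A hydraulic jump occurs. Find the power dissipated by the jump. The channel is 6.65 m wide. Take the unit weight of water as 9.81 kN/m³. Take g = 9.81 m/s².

P = 3055 kW

Fr₁ = V₁/√(g·y₁) = 13.3/√(9.81×0.746) = 4.92.
Sequent-depth ratio: y₂/y₁ = ½[√(1 + 8Fr₁²) − 1] = ½[√194.4 − 1] = 6.47.
y₂ = 6.47 × 0.746 = 4.83 m.
q = V₁·y₁ = 13.3 × 0.746 = 9.92 m²/s. V₂ = q/y₂ = 9.92/4.83 = 2.06 m/s. E₁ = y₁ + V₁²/2g = 9.76 m; E₂ = y₂ + V₂²/2g = 5.04 m. ΔE = E₁ − E₂ = 4.72 m.
Q = q·b = 9.92 × 6.65 = 66.0 m³/s. P = γ·Q·ΔE = 9.81 × 66.0 × 4.72 = 3055 kW.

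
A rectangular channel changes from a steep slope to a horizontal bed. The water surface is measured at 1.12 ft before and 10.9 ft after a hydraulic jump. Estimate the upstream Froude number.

For a rectangular channel the momentum equation gives q² = ½·g·y₁·y₂·(y₁ + y₂) = ½×32.2×1.12×10.9×12.0 = 2363.
q = √2363 = 48.6 ft²/s.
V₁ = q/y₁ = 43.4 ft/s; Fr₁ = V₁/√(g·y₁) = 7.23.

Fr₁ = 7.23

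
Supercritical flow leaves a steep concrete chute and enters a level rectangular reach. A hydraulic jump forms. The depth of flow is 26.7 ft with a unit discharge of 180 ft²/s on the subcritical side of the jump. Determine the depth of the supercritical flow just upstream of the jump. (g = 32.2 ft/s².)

y₁ = 2.57 ft

V₂ = q/y₂ = 180/26.7 = 6.74 ft/s; Fr₂ = V₂/√(g·y₂) = 0.230.
From the momentum equation (using Fr₂), y₁/y₂ = ½[√(1 + 8Fr₂²) − 1] = ½[√1.423 − 1] = 0.0964.
y₁ = 0.0964 × 26.7 = 2.57 ft.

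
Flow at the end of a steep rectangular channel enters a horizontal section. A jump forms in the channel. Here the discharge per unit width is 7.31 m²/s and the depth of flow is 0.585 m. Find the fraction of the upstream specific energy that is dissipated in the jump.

ΔE/E₁ = 0.508 (50.8%)

V₁ = q/y₁ = 7.31/0.585 = 12.5 m/s. Fr₁ = V₁/√(g·y₁) = 12.5/√(9.81×0.585) = 5.22.
Bélanger equation: y₂/y₁ = ½[√(1 + 8Fr₁²) − 1] = ½[√218.7 − 1] = 6.89.
y₂ = 6.89 × 0.585 = 4.03 m.
E₁ = y₁ + V₁²/2g = 8.54 m. ΔE = (y₂ − y₁)³/(4y₁y₂) = 4.34 m. ΔE/E₁ = 4.34/8.54 = 0.508.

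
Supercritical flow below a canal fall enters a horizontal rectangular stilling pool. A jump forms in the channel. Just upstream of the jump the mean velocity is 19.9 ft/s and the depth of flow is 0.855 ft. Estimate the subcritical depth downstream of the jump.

Fr₁ = V₁/√(g·y₁) = 19.9/√(32.2×0.855) = 3.79.
By Bélanger, y₂/y₁ = ½[√(1 + 8Fr₁²) − 1] = ½[√116.1 − 1] = 4.89.
y₂ = 4.89 × 0.855 = 4.18 ft.

y₂ = 4.18 ft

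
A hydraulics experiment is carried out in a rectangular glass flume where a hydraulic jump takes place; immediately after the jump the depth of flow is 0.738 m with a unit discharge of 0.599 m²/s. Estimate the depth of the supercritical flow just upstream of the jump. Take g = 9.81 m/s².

V₂ = q/y₂ = 0.599/0.738 = 0.812 m/s; Fr₂ = V₂/√(g·y₂) = 0.302.
Applying the sequent-depth relation in reverse, y₁/y₂ = ½[√(1 + 8Fr₂²) − 1] = ½[√1.728 − 1] = 0.157.
y₁ = 0.157 × 0.738 = 0.116 m.

y₁ = 0.116 m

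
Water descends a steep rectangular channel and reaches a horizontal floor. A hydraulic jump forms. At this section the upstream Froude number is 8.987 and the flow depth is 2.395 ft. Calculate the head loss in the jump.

Fr₁ = 8.987 (given).
Sequent-depth ratio: y₂/y₁ = ½[√(1 + 8Fr₁²) − 1] = ½[√647.13 − 1] = 12.22.
y₂ = 12.22 × 2.395 = 29.27 ft.
Head loss: ΔE = (y₂ − y₁)³/(4y₁y₂) = (29.27 − 2.395)³/(4×2.395×29.27) = 19401/280.4 = 69.20 ft.

ΔE = 69.20 ft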